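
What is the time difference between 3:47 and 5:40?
From 3:47 to 5:40:
(5 x 60 + 40) - (3 x 60 + 47) = 340 - 227 = 113 minutes
= 1 hour and 53 minutes

Final answer: 1 hour and 53 minutes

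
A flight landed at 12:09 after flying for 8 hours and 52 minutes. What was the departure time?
Starting time: 12:09 = 9 total minutes past 12:00
Subtracting: 8 hours and 52 minutes = 532 minutes
9 - 532 = -523 (negative, add 12 hours = 720) = 197 minutes
= 3 hours and 17 minutes past 12:00 = 3:17

Final answer: 3:17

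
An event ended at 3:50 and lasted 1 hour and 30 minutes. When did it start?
Starting time: 3:50 = 230 total minutes past 12:00
Subtracting: 1 hour and 30 minutes = 90 minutes
230 - 90 = 140 minutes
= 2 hours and 20 minutes past 12:00 = 2:20

Final answer: 2:20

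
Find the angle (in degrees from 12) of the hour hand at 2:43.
The hour hand moves 30 degrees per hour and 0.5 degrees per minute.
At 2:43: (2) x 30 + 43 x 0.5 = 60 + 21.5 = 81.5 degrees

Final answer: 81.5 degrees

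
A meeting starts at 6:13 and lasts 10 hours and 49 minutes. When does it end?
Starting time: 6:13
Adding 49 minutes to 13 minutes: 13 + 49 = 62 minutes = 1 hour and 2 minutes
Adding 10 hours: 6 + 10 + 1 (carry) = 17 - 12 = 5
Final time: 5:02

Final answer: 5:02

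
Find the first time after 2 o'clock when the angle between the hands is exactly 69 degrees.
At t minutes past 2:00, the hour hand is at 30 x 2 + 0.5t degrees and the minute hand is at 6t degrees.
The smaller angle between them is 69 degrees when |30H - 5.5t| = 69 or |30H - 5.5t| = 291.
With H = 2, solve 30 x 2 - 5.5t = +/- target for each target:
  t = (30 x 2 - 69) / 5.5 = -1.64 (outside (0, 60))
  t = (30 x 2 + 69) / 5.5 = 23.45
  t = (30 x 2 - 291) / 5.5 = -42 (outside (0, 60))
  t = (30 x 2 + 291) / 5.5 = 63.82 (outside (0, 60))
Valid solutions in (0, 60): {23.45} minutes.
The first occurrence is t = 23.45 minutes.
The hands form a 69-degree angle at 23.45 minutes past 2:00.

Final answer: 23.45 minutes past 2:00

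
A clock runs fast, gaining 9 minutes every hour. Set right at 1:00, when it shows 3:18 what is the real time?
For every 60 true minutes, the faulty clock advances 69 minutes, so 1 faulty-clock minute corresponds to 60/69 true minutes.
From 1:00 to 3:18 on the faulty dial is 138 minutes.
True elapsed: 138 x 60/69 = 120 minutes = 2 hours.
True time: 1:00 + 2 hours = 3:00.

Final answer: 3:00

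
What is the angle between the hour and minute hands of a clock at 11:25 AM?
Hour hand position: 11 x 30 + 25 x 0.5 = 342.5 degrees
Minute hand position: 25 x 6 = 150 degrees
Difference: |342.5 - 150| = 192.5 degrees
Since 192.5 > 180, the smaller angle is 360 - 192.5 = 167.5 degrees

Final answer: 167.5 degrees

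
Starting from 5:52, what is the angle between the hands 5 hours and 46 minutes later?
First find the time 5 hours and 46 minutes after 5:52.
Total minutes: 5 x 60 + 52 + 5 x 60 + 46 = 698.
698 mod 720 = 698 minutes = 11:38.
Now compute the angle at 11:38:
Hour hand: 11 x 30 + 38 x 0.5 = 349 degrees
Minute hand: 38 x 6 = 228 degrees
Difference: |349 - 228| = 121 degrees
The angle is 121 degrees

Final answer: 121 degrees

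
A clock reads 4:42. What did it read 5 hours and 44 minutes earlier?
Starting time: 4:42 = 282 total minutes past 12:00
Subtracting: 5 hours and 44 minutes = 344 minutes
282 - 344 = -62 (negative, add 12 hours = 720) = 658 minutes
= 10 hours and 58 minutes past 12:00 = 10:58

Final answer: 10:58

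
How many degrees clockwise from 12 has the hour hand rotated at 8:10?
The hour hand moves 30 degrees per hour and 0.5 degrees per minute.
At 8:10: (8) x 30 + 10 x 0.5 = 240 + 5 = 245 degrees

Final answer: 245 degrees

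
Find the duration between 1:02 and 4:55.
From 1:02 to 4:55:
(4 x 60 + 55) - (1 x 60 + 2) = 295 - 62 = 233 minutes
= 3 hours and 53 minutes

Final answer: 3 hours and 53 minutes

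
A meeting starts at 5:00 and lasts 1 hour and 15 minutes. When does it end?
Starting time: 5:00
Adding 15 minutes to 0 minutes: 0 + 15 = 15 minutes
Adding 1 hour: 5 + 1 = 6
Final time: 6:15

Final answer: 6:15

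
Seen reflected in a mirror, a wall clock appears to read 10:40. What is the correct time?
Reflection across the vertical (12-6) axis maps a hand at angle A degrees to (360 - A) degrees, which sends a reading of T minutes past 12:00 to (720 - T) minutes past 12:00.
Mirror reads 10:40 = 640 minutes past 12:00.
Actual time: (720 - 640) mod 720 = 80 minutes = 1:20.

Final answer: 1:20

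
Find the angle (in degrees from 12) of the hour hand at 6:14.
The hour hand moves 30 degrees per hour and 0.5 degrees per minute.
At 6:14: (6) x 30 + 14 x 0.5 = 180 + 7 = 187 degrees

Final answer: 187 degrees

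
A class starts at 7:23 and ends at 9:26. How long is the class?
From 7:23 to 9:26:
(9 x 60 + 26) - (7 x 60 + 23) = 566 - 443 = 123 minutes
= 2 hours and 3 minutes

Final answer: 2 hours and 3 minutes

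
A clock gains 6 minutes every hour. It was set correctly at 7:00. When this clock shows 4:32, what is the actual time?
For every 60 true minutes, the faulty clock advances 66 minutes, so 1 faulty-clock minute corresponds to 60/66 true minutes.
From 7:00 to 4:32 on the faulty dial is 572 minutes.
True elapsed: 572 x 60/66 = 520 minutes = 8 hours and 40 minutes.
True time: 7:00 + 8 hours and 40 minutes = 3:40.

Final answer: 3:40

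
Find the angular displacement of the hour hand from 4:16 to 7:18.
The hour hand moves 0.5 degrees per minute.
Time elapsed: 7:18 - 4:16 = 182 minutes
Angular displacement: 182 x 0.5 = 91 degrees

Final answer: 91 degrees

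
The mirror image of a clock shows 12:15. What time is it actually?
Reflection across the vertical (12-6) axis maps a hand at angle A degrees to (360 - A) degrees, which sends a reading of T minutes past 12:00 to (720 - T) minutes past 12:00.
Mirror reads 12:15 = 15 minutes past 12:00.
Actual time: (720 - 15) mod 720 = 705 minutes = 11:45.

Final answer: 11:45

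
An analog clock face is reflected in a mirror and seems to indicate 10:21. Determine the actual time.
Reflection across the vertical (12-6) axis maps a hand at angle A degrees to (360 - A) degrees, which sends a reading of T minutes past 12:00 to (720 - T) minutes past 12:00.
Mirror reads 10:21 = 621 minutes past 12:00.
Actual time: (720 - 621) mod 720 = 99 minutes = 1:39.

Final answer: 1:39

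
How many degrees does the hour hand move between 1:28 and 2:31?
The hour hand moves 0.5 degrees per minute.
Time elapsed: 2:31 - 1:28 = 63 minutes
Angular displacement: 63 x 0.5 = 31.5 degrees

Final answer: 31.5 degrees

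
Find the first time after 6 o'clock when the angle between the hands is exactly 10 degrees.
At t minutes past 6:00, the hour hand is at 30 x 6 + 0.5t degrees and the minute hand is at 6t degrees.
The smaller angle between them is 10 degrees when |30H - 5.5t| = 10 or |30H - 5.5t| = 350.
With H = 6, solve 30 x 6 - 5.5t = +/- target for each target:
  t = (30 x 6 - 10) / 5.5 = 30.91
  t = (30 x 6 + 10) / 5.5 = 34.55
  t = (30 x 6 - 350) / 5.5 = -30.91 (outside (0, 60))
  t = (30 x 6 + 350) / 5.5 = 96.36 (outside (0, 60))
Valid solutions in (0, 60): {30.91, 34.55} minutes.
The first occurrence is t = 30.91 minutes.
The hands form a 10-degree angle at 30.91 minutes past 6:00.

Final answer: 30.91 minutes past 6:00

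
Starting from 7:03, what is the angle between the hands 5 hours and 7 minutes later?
First find the time 5 hours and 7 minutes after 7:03.
Total minutes: 7 x 60 + 3 + 5 x 60 + 7 = 730.
730 mod 720 = 10 minutes = 12:10.
Now compute the angle at 12:10:
Hour hand: 0 x 30 + 10 x 0.5 = 5 degrees
Minute hand: 10 x 6 = 60 degrees
Difference: |5 - 60| = 55 degrees
The angle is 55 degrees

Final answer: 55 degrees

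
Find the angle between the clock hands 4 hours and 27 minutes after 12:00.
First find the time 4 hours and 27 minutes after 12:00.
Total minutes: 12 x 60 + 0 + 4 x 60 + 27 = 987.
987 mod 720 = 267 minutes = 4:27.
Now compute the angle at 4:27:
Hour hand: 4 x 30 + 27 x 0.5 = 133.5 degrees
Minute hand: 27 x 6 = 162 degrees
Difference: |133.5 - 162| = 28.5 degrees
The angle is 28.5 degrees

Final answer: 28.5 degrees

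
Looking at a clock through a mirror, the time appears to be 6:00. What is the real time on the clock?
Reflection across the vertical (12-6) axis maps a hand at angle A degrees to (360 - A) degrees, which sends a reading of T minutes past 12:00 to (720 - T) minutes past 12:00.
Mirror reads 6:00 = 360 minutes past 12:00.
Actual time: (720 - 360) mod 720 = 360 minutes = 6:00.

Final answer: 6:00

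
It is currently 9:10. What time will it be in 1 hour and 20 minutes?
Starting time: 9:10
Adding 20 minutes to 10 minutes: 10 + 20 = 30 minutes
Adding 1 hour: 9 + 1 = 10
Final time: 10:30

Final answer: 10:30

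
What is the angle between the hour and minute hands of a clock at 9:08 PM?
Hour hand position: 9 x 30 + 8 x 0.5 = 274 degrees
Minute hand position: 8 x 6 = 48 degrees
Difference: |274 - 48| = 226 degrees
Since 226 > 180, the smaller angle is 360 - 226 = 134 degrees

Final answer: 134 degrees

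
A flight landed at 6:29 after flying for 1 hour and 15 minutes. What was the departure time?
Starting time: 6:29 = 389 total minutes past 12:00
Subtracting: 1 hour and 15 minutes = 75 minutes
389 - 75 = 314 minutes
= 5 hours and 14 minutes past 12:00 = 5:14

Final answer: 5:14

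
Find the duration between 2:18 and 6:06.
From 2:18 to 6:06:
(6 x 60 + 6) - (2 x 60 + 18) = 366 - 138 = 228 minutes
= 3 hours and 48 minutes

Final answer: 3 hours and 48 minutes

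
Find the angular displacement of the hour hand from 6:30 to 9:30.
The hour hand moves 0.5 degrees per minute.
Time elapsed: 9:30 - 6:30 = 180 minutes
Angular displacement: 180 x 0.5 = 90 degrees

Final answer: 90 degrees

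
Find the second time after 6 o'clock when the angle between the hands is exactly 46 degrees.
At t minutes past 6:00, the hour hand is at 30 x 6 + 0.5t degrees and the minute hand is at 6t degrees.
The smaller angle between them is 46 degrees when |30H - 5.5t| = 46 or |30H - 5.5t| = 314.
With H = 6, solve 30 x 6 - 5.5t = +/- target for each target:
  t = (30 x 6 - 46) / 5.5 = 24.36
  t = (30 x 6 + 46) / 5.5 = 41.09
  t = (30 x 6 - 314) / 5.5 = -24.36 (outside (0, 60))
  t = (30 x 6 + 314) / 5.5 = 89.82 (outside (0, 60))
Valid solutions in (0, 60): {24.36, 41.09} minutes.
The second occurrence is t = 41.09 minutes.
The hands form a 46-degree angle at 41.09 minutes past 6:00.

Final answer: 41.09 minutes past 6:00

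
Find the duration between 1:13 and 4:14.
From 1:13 to 4:14:
(4 x 60 + 14) - (1 x 60 + 13) = 254 - 73 = 181 minutes
= 3 hours and 1 minute

Final answer: 3 hours and 1 minute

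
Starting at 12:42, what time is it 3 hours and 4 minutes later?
Starting time: 12:42
Adding 4 minutes to 42 minutes: 42 + 4 = 46 minutes
Adding 3 hours: 12 + 3 = 15 - 12 = 3
Final time: 3:46

Final answer: 3:46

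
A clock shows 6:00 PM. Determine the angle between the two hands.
Hour hand position: 6 x 30 + 0 x 0.5 = 180 degrees
Minute hand position: 0 x 6 = 0 degrees
Difference: |180 - 0| = 180 degrees
The angle between the hands is 180 degrees

Final answer: 180 degrees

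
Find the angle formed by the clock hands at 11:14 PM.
Hour hand position: 11 x 30 + 14 x 0.5 = 337 degrees
Minute hand position: 14 x 6 = 84 degrees
Difference: |337 - 84| = 253 degrees
Since 253 > 180, the smaller angle is 360 - 253 = 107 degrees

Final answer: 107 degrees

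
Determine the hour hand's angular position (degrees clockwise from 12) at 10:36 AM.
The hour hand moves 30 degrees per hour and 0.5 degrees per minute.
At 10:36: (10) x 30 + 36 x 0.5 = 300 + 18 = 318 degrees

Final answer: 318 degrees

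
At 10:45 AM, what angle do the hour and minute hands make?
Hour hand position: 10 x 30 + 45 x 0.5 = 322.5 degrees
Minute hand position: 45 x 6 = 270 degrees
Difference: |322.5 - 270| = 52.5 degrees
The angle between the hands is 52.5 degrees

Final answer: 52.5 degrees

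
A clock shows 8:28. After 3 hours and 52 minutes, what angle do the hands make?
First find the time 3 hours and 52 minutes after 8:28.
Total minutes: 8 x 60 + 28 + 3 x 60 + 52 = 740.
740 mod 720 = 20 minutes = 12:20.
Now compute the angle at 12:20:
Hour hand: 0 x 30 + 20 x 0.5 = 10 degrees
Minute hand: 20 x 6 = 120 degrees
Difference: |10 - 120| = 110 degrees
The angle is 110 degrees

Final answer: 110 degrees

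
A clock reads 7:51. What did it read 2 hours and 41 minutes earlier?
Starting time: 7:51 = 471 total minutes past 12:00
Subtracting: 2 hours and 41 minutes = 161 minutes
471 - 161 = 310 minutes
= 5 hours and 10 minutes past 12:00 = 5:10

Final answer: 5:10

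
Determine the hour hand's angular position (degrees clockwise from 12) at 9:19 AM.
The hour hand moves 30 degrees per hour and 0.5 degrees per minute.
At 9:19: (9) x 30 + 19 x 0.5 = 270 + 9.5 = 279.5 degrees

Final answer: 279.5 degrees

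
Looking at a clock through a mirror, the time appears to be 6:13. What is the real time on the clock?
Reflection across the vertical (12-6) axis maps a hand at angle A degrees to (360 - A) degrees, which sends a reading of T minutes past 12:00 to (720 - T) minutes past 12:00.
Mirror reads 6:13 = 373 minutes past 12:00.
Actual time: (720 - 373) mod 720 = 347 minutes = 5:47.

Final answer: 5:47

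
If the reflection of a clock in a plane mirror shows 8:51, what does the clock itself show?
Reflection across the vertical (12-6) axis maps a hand at angle A degrees to (360 - A) degrees, which sends a reading of T minutes past 12:00 to (720 - T) minutes past 12:00.
Mirror reads 8:51 = 531 minutes past 12:00.
Actual time: (720 - 531) mod 720 = 189 minutes = 3:09.

Final answer: 3:09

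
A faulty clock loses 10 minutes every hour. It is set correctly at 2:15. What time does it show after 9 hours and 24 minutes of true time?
For every 60 true minutes, the faulty clock advances 60 - 10 = 50 minutes.
True elapsed: 9 hours and 24 minutes = 564 minutes.
Faulty clock advances: 564 x 50/60 = 470 minutes (drift: 94 minutes behind).
Shown time: 2:15 + 470 minutes = 10:05.

Final answer: 10:05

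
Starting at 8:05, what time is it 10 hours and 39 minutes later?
Starting time: 8:05
Adding 39 minutes to 5 minutes: 5 + 39 = 44 minutes
Adding 10 hours: 8 + 10 = 18 - 12 = 6
Final time: 6:44

Final answer: 6:44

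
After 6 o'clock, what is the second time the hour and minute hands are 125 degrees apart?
At t minutes past 6:00, the hour hand is at 30 x 6 + 0.5t degrees and the minute hand is at 6t degrees.
The smaller angle between them is 125 degrees when |30H - 5.5t| = 125 or |30H - 5.5t| = 235.
With H = 6, solve 30 x 6 - 5.5t = +/- target for each target:
  t = (30 x 6 - 125) / 5.5 = 10
  t = (30 x 6 + 125) / 5.5 = 55.45
  t = (30 x 6 - 235) / 5.5 = -10 (outside (0, 60))
  t = (30 x 6 + 235) / 5.5 = 75.45 (outside (0, 60))
Valid solutions in (0, 60): {10, 55.45} minutes.
The second occurrence is t = 55.45 minutes.
The hands form a 125-degree angle at 55.45 minutes past 6:00.

Final answer: 55.45 minutes past 6:00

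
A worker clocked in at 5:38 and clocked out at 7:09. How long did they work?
From 5:38 to 7:09:
(7 x 60 + 9) - (5 x 60 + 38) = 429 - 338 = 91 minutes
= 1 hour and 31 minutes

Final answer: 1 hour and 31 minutes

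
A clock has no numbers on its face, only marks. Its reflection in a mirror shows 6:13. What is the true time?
Reflection across the vertical (12-6) axis maps a hand at angle A degrees to (360 - A) degrees, which sends a reading of T minutes past 12:00 to (720 - T) minutes past 12:00.
Mirror reads 6:13 = 373 minutes past 12:00.
Actual time: (720 - 373) mod 720 = 347 minutes = 5:47.

Final answer: 5:47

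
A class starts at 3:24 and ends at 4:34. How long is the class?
From 3:24 to 4:34:
(4 x 60 + 34) - (3 x 60 + 24) = 274 - 204 = 70 minutes
= 1 hour and 10 minutes

Final answer: 1 hour and 10 minutes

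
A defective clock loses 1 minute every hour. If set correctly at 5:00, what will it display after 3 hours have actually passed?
For every 60 true minutes, the faulty clock advances 60 - 1 = 59 minutes.
True elapsed: 3 hours = 180 minutes.
Faulty clock advances: 180 x 59/60 = 177 minutes (drift: 3 minutes behind).
Shown time: 5:00 + 177 minutes = 7:57.

Final answer: 7:57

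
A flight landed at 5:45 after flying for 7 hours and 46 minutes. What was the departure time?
Starting time: 5:45 = 345 total minutes past 12:00
Subtracting: 7 hours and 46 minutes = 466 minutes
345 - 466 = -121 (negative, add 12 hours = 720) = 599 minutes
= 9 hours and 59 minutes past 12:00 = 9:59

Final answer: 9:59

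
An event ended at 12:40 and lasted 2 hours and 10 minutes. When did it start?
Starting time: 12:40 = 40 total minutes past 12:00
Subtracting: 2 hours and 10 minutes = 130 minutes
40 - 130 = -90 (negative, add 12 hours = 720) = 630 minutes
= 10 hours and 30 minutes past 12:00 = 10:30

Final answer: 10:30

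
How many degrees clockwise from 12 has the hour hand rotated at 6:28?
The hour hand moves 30 degrees per hour and 0.5 degrees per minute.
At 6:28: (6) x 30 + 28 x 0.5 = 180 + 14 = 194 degrees

Final answer: 194 degrees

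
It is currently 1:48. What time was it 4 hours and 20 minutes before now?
Starting time: 1:48 = 108 total minutes past 12:00
Subtracting: 4 hours and 20 minutes = 260 minutes
108 - 260 = -152 (negative, add 12 hours = 720) = 568 minutes
= 9 hours and 28 minutes past 12:00 = 9:28

Final answer: 9:28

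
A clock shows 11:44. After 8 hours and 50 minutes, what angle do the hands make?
First find the time 8 hours and 50 minutes after 11:44.
Total minutes: 11 x 60 + 44 + 8 x 60 + 50 = 1234.
1234 mod 720 = 514 minutes = 8:34.
Now compute the angle at 8:34:
Hour hand: 8 x 30 + 34 x 0.5 = 257 degrees
Minute hand: 34 x 6 = 204 degrees
Difference: |257 - 204| = 53 degrees
The angle is 53 degrees

Final answer: 53 degrees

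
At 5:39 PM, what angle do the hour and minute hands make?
Hour hand position: 5 x 30 + 39 x 0.5 = 169.5 degrees
Minute hand position: 39 x 6 = 234 degrees
Difference: |169.5 - 234| = 64.5 degrees
The angle between the hands is 64.5 degrees

Final answer: 64.5 degrees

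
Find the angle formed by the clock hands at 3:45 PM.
Hour hand position: 3 x 30 + 45 x 0.5 = 112.5 degrees
Minute hand position: 45 x 6 = 270 degrees
Difference: |112.5 - 270| = 157.5 degrees
The angle between the hands is 157.5 degrees

Final answer: 157.5 degrees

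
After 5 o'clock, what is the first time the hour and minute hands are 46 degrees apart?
At t minutes past 5:00, the hour hand is at 30 x 5 + 0.5t degrees and the minute hand is at 6t degrees.
The smaller angle between them is 46 degrees when |30H - 5.5t| = 46 or |30H - 5.5t| = 314.
With H = 5, solve 30 x 5 - 5.5t = +/- target for each target:
  t = (30 x 5 - 46) / 5.5 = 18.91
  t = (30 x 5 + 46) / 5.5 = 35.64
  t = (30 x 5 - 314) / 5.5 = -29.82 (outside (0, 60))
  t = (30 x 5 + 314) / 5.5 = 84.36 (outside (0, 60))
Valid solutions in (0, 60): {18.91, 35.64} minutes.
The first occurrence is t = 18.91 minutes.
The hands form a 46-degree angle at 18.91 minutes past 5:00.

Final answer: 18.91 minutes past 5:00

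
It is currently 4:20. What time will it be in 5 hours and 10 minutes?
Starting time: 4:20
Adding 10 minutes to 20 minutes: 20 + 10 = 30 minutes
Adding 5 hours: 4 + 5 = 9
Final time: 9:30

Final answer: 9:30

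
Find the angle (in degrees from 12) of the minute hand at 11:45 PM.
The minute hand moves 6 degrees per minute.
At 11:45: 45 x 6 = 270 degrees

Final answer: 270 degrees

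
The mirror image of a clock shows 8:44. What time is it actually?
Reflection across the vertical (12-6) axis maps a hand at angle A degrees to (360 - A) degrees, which sends a reading of T minutes past 12:00 to (720 - T) minutes past 12:00.
Mirror reads 8:44 = 524 minutes past 12:00.
Actual time: (720 - 524) mod 720 = 196 minutes = 3:16.

Final answer: 3:16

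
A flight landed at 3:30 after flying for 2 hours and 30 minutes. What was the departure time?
Starting time: 3:30 = 210 total minutes past 12:00
Subtracting: 2 hours and 30 minutes = 150 minutes
210 - 150 = 60 minutes
= 1 hour past 12:00 = 1:00

Final answer: 1:00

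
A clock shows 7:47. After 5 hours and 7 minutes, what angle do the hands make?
First find the time 5 hours and 7 minutes after 7:47.
Total minutes: 7 x 60 + 47 + 5 x 60 + 7 = 774.
774 mod 720 = 54 minutes = 12:54.
Now compute the angle at 12:54:
Hour hand: 0 x 30 + 54 x 0.5 = 27 degrees
Minute hand: 54 x 6 = 324 degrees
Difference: |27 - 324| = 297 degrees
Smaller angle: 360 - 297 = 63 degrees

Final answer: 63 degrees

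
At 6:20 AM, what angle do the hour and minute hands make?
Hour hand position: 6 x 30 + 20 x 0.5 = 190 degrees
Minute hand position: 20 x 6 = 120 degrees
Difference: |190 - 120| = 70 degrees
The angle between the hands is 70 degrees

Final answer: 70 degrees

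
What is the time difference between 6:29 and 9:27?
From 6:29 to 9:27:
(9 x 60 + 27) - (6 x 60 + 29) = 567 - 389 = 178 minutes
= 2 hours and 58 minutes

Final answer: 2 hours and 58 minutes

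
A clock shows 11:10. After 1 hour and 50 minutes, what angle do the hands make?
First find the time 1 hour and 50 minutes after 11:10.
Total minutes: 11 x 60 + 10 + 1 x 60 + 50 = 780.
780 mod 720 = 60 minutes = 1:00.
Now compute the angle at 1:00:
Hour hand: 1 x 30 + 0 x 0.5 = 30 degrees
Minute hand: 0 x 6 = 0 degrees
Difference: |30 - 0| = 30 degrees
The angle is 30 degrees

Final answer: 30 degrees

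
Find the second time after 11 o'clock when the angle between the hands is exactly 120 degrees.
At t minutes past 11:00, the hour hand is at 30 x 11 + 0.5t degrees and the minute hand is at 6t degrees.
The smaller angle between them is 120 degrees when |30H - 5.5t| = 120 or |30H - 5.5t| = 240.
With H = 11, solve 30 x 11 - 5.5t = +/- target for each target:
  t = (30 x 11 - 120) / 5.5 = 38.18
  t = (30 x 11 + 120) / 5.5 = 81.82 (outside (0, 60))
  t = (30 x 11 - 240) / 5.5 = 16.36
  t = (30 x 11 + 240) / 5.5 = 103.64 (outside (0, 60))
Valid solutions in (0, 60): {16.36, 38.18} minutes.
The second occurrence is t = 38.18 minutes.
The hands form a 120-degree angle at 38.18 minutes past 11:00.

Final answer: 38.18 minutes past 11:00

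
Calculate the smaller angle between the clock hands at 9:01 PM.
Hour hand position: 9 x 30 + 1 x 0.5 = 270.5 degrees
Minute hand position: 1 x 6 = 6 degrees
Difference: |270.5 - 6| = 264.5 degrees
Since 264.5 > 180, the smaller angle is 360 - 264.5 = 95.5 degrees

Final answer: 95.5 degrees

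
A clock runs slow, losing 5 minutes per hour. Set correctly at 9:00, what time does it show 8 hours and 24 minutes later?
For every 60 true minutes, the faulty clock advances 60 - 5 = 55 minutes.
True elapsed: 8 hours and 24 minutes = 504 minutes.
Faulty clock advances: 504 x 55/60 = 462 minutes (drift: 42 minutes behind).
Shown time: 9:00 + 462 minutes = 4:42.

Final answer: 4:42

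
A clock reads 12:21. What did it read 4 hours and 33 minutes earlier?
Starting time: 12:21 = 21 total minutes past 12:00
Subtracting: 4 hours and 33 minutes = 273 minutes
21 - 273 = -252 (negative, add 12 hours = 720) = 468 minutes
= 7 hours and 48 minutes past 12:00 = 7:48

Final answer: 7:48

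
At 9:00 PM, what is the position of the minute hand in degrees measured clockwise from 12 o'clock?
The minute hand moves 6 degrees per minute.
At 9:00: 0 x 6 = 0 degrees

Final answer: 0 degrees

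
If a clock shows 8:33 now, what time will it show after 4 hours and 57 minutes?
Starting time: 8:33
Adding 57 minutes to 33 minutes: 33 + 57 = 90 minutes = 1 hour and 30 minutes
Adding 4 hours: 8 + 4 + 1 (carry) = 13 - 12 = 1
Final time: 1:30

Final answer: 1:30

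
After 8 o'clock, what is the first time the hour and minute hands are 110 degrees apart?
At t minutes past 8:00, the hour hand is at 30 x 8 + 0.5t degrees and the minute hand is at 6t degrees.
The smaller angle between them is 110 degrees when |30H - 5.5t| = 110 or |30H - 5.5t| = 250.
With H = 8, solve 30 x 8 - 5.5t = +/- target for each target:
  t = (30 x 8 - 110) / 5.5 = 23.64
  t = (30 x 8 + 110) / 5.5 = 63.64 (outside (0, 60))
  t = (30 x 8 - 250) / 5.5 = -1.82 (outside (0, 60))
  t = (30 x 8 + 250) / 5.5 = 89.09 (outside (0, 60))
Valid solutions in (0, 60): {23.64} minutes.
The first occurrence is t = 23.64 minutes.
The hands form a 110-degree angle at 23.64 minutes past 8:00.

Final answer: 23.64 minutes past 8:00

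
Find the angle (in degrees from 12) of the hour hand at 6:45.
The hour hand moves 30 degrees per hour and 0.5 degrees per minute.
At 6:45: (6) x 30 + 45 x 0.5 = 180 + 22.5 = 202.5 degrees

Final answer: 202.5 degrees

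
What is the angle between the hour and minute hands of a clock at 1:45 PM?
Hour hand position: 1 x 30 + 45 x 0.5 = 52.5 degrees
Minute hand position: 45 x 6 = 270 degrees
Difference: |52.5 - 270| = 217.5 degrees
Since 217.5 > 180, the smaller angle is 360 - 217.5 = 142.5 degrees

Final answer: 142.5 degrees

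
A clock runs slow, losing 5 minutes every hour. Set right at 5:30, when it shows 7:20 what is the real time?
For every 60 true minutes, the faulty clock advances 55 minutes, so 1 faulty-clock minute corresponds to 60/55 true minutes.
From 5:30 to 7:20 on the faulty dial is 110 minutes.
True elapsed: 110 x 60/55 = 120 minutes = 2 hours.
True time: 5:30 + 2 hours = 7:30.

Final answer: 7:30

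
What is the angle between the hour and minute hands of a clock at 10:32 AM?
Hour hand position: 10 x 30 + 32 x 0.5 = 316 degrees
Minute hand position: 32 x 6 = 192 degrees
Difference: |316 - 192| = 124 degrees
The angle between the hands is 124 degrees

Final answer: 124 degrees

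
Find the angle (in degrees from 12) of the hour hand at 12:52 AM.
The hour hand moves 30 degrees per hour and 0.5 degrees per minute.
At 12:52: (0) x 30 + 52 x 0.5 = 0 + 26 = 26 degrees

Final answer: 26 degrees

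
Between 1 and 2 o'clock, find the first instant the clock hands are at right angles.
At t minutes past 1:00, the hour hand is at 30 x 1 + 0.5t degrees and the minute hand is at 6t degrees.
The smaller angle between them is 90 degrees when |30H - 5.5t| = 90 or |30H - 5.5t| = 270.
With H = 1, solve 30 x 1 - 5.5t = +/- target for each target:
  t = (30 x 1 - 90) / 5.5 = -10.91 (outside (0, 60))
  t = (30 x 1 + 90) / 5.5 = 21.82
  t = (30 x 1 - 270) / 5.5 = -43.64 (outside (0, 60))
  t = (30 x 1 + 270) / 5.5 = 54.55
Valid solutions in (0, 60): {21.82, 54.55} minutes.
First occurrence: t = 21.82 minutes.
The hands are at right angles at 21.82 minutes past 1:00.

Final answer: 21.82 minutes past 1:00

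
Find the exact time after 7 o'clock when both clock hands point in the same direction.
The minute hand gains 5.5 degrees per minute on the hour hand.
At 7:00, the hour hand is at 210 degrees and the minute hand is at 0 degrees.
The gap is 210 degrees. Time to close: 210/5.5 = 60 x 7/11 = 38.18 minutes.
The hands overlap at 38.18 minutes past 7:00.

Final answer: 38.18 minutes past 7:00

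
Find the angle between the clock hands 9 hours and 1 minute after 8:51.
First find the time 9 hours and 1 minute after 8:51.
Total minutes: 8 x 60 + 51 + 9 x 60 + 1 = 1072.
1072 mod 720 = 352 minutes = 5:52.
Now compute the angle at 5:52:
Hour hand: 5 x 30 + 52 x 0.5 = 176 degrees
Minute hand: 52 x 6 = 312 degrees
Difference: |176 - 312| = 136 degrees
The angle is 136 degrees

Final answer: 136 degrees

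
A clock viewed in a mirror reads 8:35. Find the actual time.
Reflection across the vertical (12-6) axis maps a hand at angle A degrees to (360 - A) degrees, which sends a reading of T minutes past 12:00 to (720 - T) minutes past 12:00.
Mirror reads 8:35 = 515 minutes past 12:00.
Actual time: (720 - 515) mod 720 = 205 minutes = 3:25.

Final answer: 3:25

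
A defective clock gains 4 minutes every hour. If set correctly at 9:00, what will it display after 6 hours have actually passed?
For every 60 true minutes, the faulty clock advances 60 + 4 = 64 minutes.
True elapsed: 6 hours = 360 minutes.
Faulty clock advances: 360 x 64/60 = 384 minutes (drift: 24 minutes ahead).
Shown time: 9:00 + 384 minutes = 3:24.

Final answer: 3:24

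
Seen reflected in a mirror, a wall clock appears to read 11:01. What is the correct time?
Reflection across the vertical (12-6) axis maps a hand at angle A degrees to (360 - A) degrees, which sends a reading of T minutes past 12:00 to (720 - T) minutes past 12:00.
Mirror reads 11:01 = 661 minutes past 12:00.
Actual time: (720 - 661) mod 720 = 59 minutes = 12:59.

Final answer: 12:59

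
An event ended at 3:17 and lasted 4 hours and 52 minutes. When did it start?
Starting time: 3:17 = 197 total minutes past 12:00
Subtracting: 4 hours and 52 minutes = 292 minutes
197 - 292 = -95 (negative, add 12 hours = 720) = 625 minutes
= 10 hours and 25 minutes past 12:00 = 10:25

Final answer: 10:25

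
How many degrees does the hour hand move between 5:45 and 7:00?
The hour hand moves 0.5 degrees per minute.
Time elapsed: 7:00 - 5:45 = 75 minutes
Angular displacement: 75 x 0.5 = 37.5 degrees

Final answer: 37.5 degrees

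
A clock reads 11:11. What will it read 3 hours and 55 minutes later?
Starting time: 11:11
Adding 55 minutes to 11 minutes: 11 + 55 = 66 minutes = 1 hour and 6 minutes
Adding 3 hours: 11 + 3 + 1 (carry) = 15 - 12 = 3
Final time: 3:06

Final answer: 3:06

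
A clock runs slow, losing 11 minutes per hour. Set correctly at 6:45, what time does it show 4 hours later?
For every 60 true minutes, the faulty clock advances 60 - 11 = 49 minutes.
True elapsed: 4 hours = 240 minutes.
Faulty clock advances: 240 x 49/60 = 196 minutes (drift: 44 minutes behind).
Shown time: 6:45 + 196 minutes = 10:01.

Final answer: 10:01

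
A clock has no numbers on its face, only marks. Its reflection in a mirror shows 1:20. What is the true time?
Reflection across the vertical (12-6) axis maps a hand at angle A degrees to (360 - A) degrees, which sends a reading of T minutes past 12:00 to (720 - T) minutes past 12:00.
Mirror reads 1:20 = 80 minutes past 12:00.
Actual time: (720 - 80) mod 720 = 640 minutes = 10:40.

Final answer: 10:40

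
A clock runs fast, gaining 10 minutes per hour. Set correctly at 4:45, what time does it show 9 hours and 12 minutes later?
For every 60 true minutes, the faulty clock advances 60 + 10 = 70 minutes.
True elapsed: 9 hours and 12 minutes = 552 minutes.
Faulty clock advances: 552 x 70/60 = 644 minutes (drift: 92 minutes ahead).
Shown time: 4:45 + 644 minutes = 3:29.

Final answer: 3:29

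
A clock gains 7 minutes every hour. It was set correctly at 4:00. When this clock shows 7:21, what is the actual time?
For every 60 true minutes, the faulty clock advances 67 minutes, so 1 faulty-clock minute corresponds to 60/67 true minutes.
From 4:00 to 7:21 on the faulty dial is 201 minutes.
True elapsed: 201 x 60/67 = 180 minutes = 3 hours.
True time: 4:00 + 3 hours = 7:00.

Final answer: 7:00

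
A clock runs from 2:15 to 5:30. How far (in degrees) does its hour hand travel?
The hour hand moves 0.5 degrees per minute.
Time elapsed: 5:30 - 2:15 = 195 minutes
Angular displacement: 195 x 0.5 = 97.5 degrees

Final answer: 97.5 degrees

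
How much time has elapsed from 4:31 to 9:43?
From 4:31 to 9:43:
(9 x 60 + 43) - (4 x 60 + 31) = 583 - 271 = 312 minutes
= 5 hours and 12 minutes

Final answer: 5 hours and 12 minutes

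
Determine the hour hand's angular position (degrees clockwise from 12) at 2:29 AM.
The hour hand moves 30 degrees per hour and 0.5 degrees per minute.
At 2:29: (2) x 30 + 29 x 0.5 = 60 + 14.5 = 74.5 degrees

Final answer: 74.5 degrees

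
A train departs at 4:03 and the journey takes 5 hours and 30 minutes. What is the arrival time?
Starting time: 4:03
Adding 30 minutes to 3 minutes: 3 + 30 = 33 minutes
Adding 5 hours: 4 + 5 = 9
Final time: 9:33

Final answer: 9:33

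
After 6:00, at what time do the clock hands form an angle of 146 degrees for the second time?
At t minutes past 6:00, the hour hand is at 30 x 6 + 0.5t degrees and the minute hand is at 6t degrees.
The smaller angle between them is 146 degrees when |30H - 5.5t| = 146 or |30H - 5.5t| = 214.
With H = 6, solve 30 x 6 - 5.5t = +/- target for each target:
  t = (30 x 6 - 146) / 5.5 = 6.18
  t = (30 x 6 + 146) / 5.5 = 59.27
  t = (30 x 6 - 214) / 5.5 = -6.18 (outside (0, 60))
  t = (30 x 6 + 214) / 5.5 = 71.64 (outside (0, 60))
Valid solutions in (0, 60): {6.18, 59.27} minutes.
The second occurrence is t = 59.27 minutes.
The hands form a 146-degree angle at 59.27 minutes past 6:00.

Final answer: 59.27 minutes past 6:00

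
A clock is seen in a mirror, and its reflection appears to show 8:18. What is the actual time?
Reflection across the vertical (12-6) axis maps a hand at angle A degrees to (360 - A) degrees, which sends a reading of T minutes past 12:00 to (720 - T) minutes past 12:00.
Mirror reads 8:18 = 498 minutes past 12:00.
Actual time: (720 - 498) mod 720 = 222 minutes = 3:42.

Final answer: 3:42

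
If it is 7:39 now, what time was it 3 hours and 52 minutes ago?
Starting time: 7:39 = 459 total minutes past 12:00
Subtracting: 3 hours and 52 minutes = 232 minutes
459 - 232 = 227 minutes
= 3 hours and 47 minutes past 12:00 = 3:47

Final answer: 3:47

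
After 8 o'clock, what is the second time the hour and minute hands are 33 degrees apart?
At t minutes past 8:00, the hour hand is at 30 x 8 + 0.5t degrees and the minute hand is at 6t degrees.
The smaller angle between them is 33 degrees when |30H - 5.5t| = 33 or |30H - 5.5t| = 327.
With H = 8, solve 30 x 8 - 5.5t = +/- target for each target:
  t = (30 x 8 - 33) / 5.5 = 37.64
  t = (30 x 8 + 33) / 5.5 = 49.64
  t = (30 x 8 - 327) / 5.5 = -15.82 (outside (0, 60))
  t = (30 x 8 + 327) / 5.5 = 103.09 (outside (0, 60))
Valid solutions in (0, 60): {37.64, 49.64} minutes.
The second occurrence is t = 49.64 minutes.
The hands form a 33-degree angle at 49.64 minutes past 8:00.

Final answer: 49.64 minutes past 8:00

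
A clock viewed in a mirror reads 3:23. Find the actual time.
Reflection across the vertical (12-6) axis maps a hand at angle A degrees to (360 - A) degrees, which sends a reading of T minutes past 12:00 to (720 - T) minutes past 12:00.
Mirror reads 3:23 = 203 minutes past 12:00.
Actual time: (720 - 203) mod 720 = 517 minutes = 8:37.

Final answer: 8:37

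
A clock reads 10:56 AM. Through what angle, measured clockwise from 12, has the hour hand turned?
The hour hand moves 30 degrees per hour and 0.5 degrees per minute.
At 10:56: (10) x 30 + 56 x 0.5 = 300 + 28 = 328 degrees

Final answer: 328 degrees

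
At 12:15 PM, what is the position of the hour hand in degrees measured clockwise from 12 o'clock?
The hour hand moves 30 degrees per hour and 0.5 degrees per minute.
At 12:15: (0) x 30 + 15 x 0.5 = 0 + 7.5 = 7.5 degrees

Final answer: 7.5 degrees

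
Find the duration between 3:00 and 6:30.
From 3:00 to 6:30:
(6 x 60 + 30) - (3 x 60 + 0) = 390 - 180 = 210 minutes
= 3 hours and 30 minutes

Final answer: 3 hours and 30 minutes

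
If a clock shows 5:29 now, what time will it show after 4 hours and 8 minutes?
Starting time: 5:29
Adding 8 minutes to 29 minutes: 29 + 8 = 37 minutes
Adding 4 hours: 5 + 4 = 9
Final time: 9:37

Final answer: 9:37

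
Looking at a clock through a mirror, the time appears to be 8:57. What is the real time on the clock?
Reflection across the vertical (12-6) axis maps a hand at angle A degrees to (360 - A) degrees, which sends a reading of T minutes past 12:00 to (720 - T) minutes past 12:00.
Mirror reads 8:57 = 537 minutes past 12:00.
Actual time: (720 - 537) mod 720 = 183 minutes = 3:03.

Final answer: 3:03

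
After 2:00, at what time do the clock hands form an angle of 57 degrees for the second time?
At t minutes past 2:00, the hour hand is at 30 x 2 + 0.5t degrees and the minute hand is at 6t degrees.
The smaller angle between them is 57 degrees when |30H - 5.5t| = 57 or |30H - 5.5t| = 303.
With H = 2, solve 30 x 2 - 5.5t = +/- target for each target:
  t = (30 x 2 - 57) / 5.5 = 0.55
  t = (30 x 2 + 57) / 5.5 = 21.27
  t = (30 x 2 - 303) / 5.5 = -44.18 (outside (0, 60))
  t = (30 x 2 + 303) / 5.5 = 66 (outside (0, 60))
Valid solutions in (0, 60): {0.55, 21.27} minutes.
The second occurrence is t = 21.27 minutes.
The hands form a 57-degree angle at 21.27 minutes past 2:00.

Final answer: 21.27 minutes past 2:00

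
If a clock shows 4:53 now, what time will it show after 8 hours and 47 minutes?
Starting time: 4:53
Adding 47 minutes to 53 minutes: 53 + 47 = 100 minutes = 1 hour and 40 minutes
Adding 8 hours: 4 + 8 + 1 (carry) = 13 - 12 = 1
Final time: 1:40

Final answer: 1:40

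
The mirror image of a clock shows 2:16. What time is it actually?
Reflection across the vertical (12-6) axis maps a hand at angle A degrees to (360 - A) degrees, which sends a reading of T minutes past 12:00 to (720 - T) minutes past 12:00.
Mirror reads 2:16 = 136 minutes past 12:00.
Actual time: (720 - 136) mod 720 = 584 minutes = 9:44.

Final answer: 9:44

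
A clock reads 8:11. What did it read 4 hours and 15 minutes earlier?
Starting time: 8:11 = 491 total minutes past 12:00
Subtracting: 4 hours and 15 minutes = 255 minutes
491 - 255 = 236 minutes
= 3 hours and 56 minutes past 12:00 = 3:56

Final answer: 3:56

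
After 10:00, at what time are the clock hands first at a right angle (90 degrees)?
At t minutes past 10:00, the hour hand is at 30 x 10 + 0.5t degrees and the minute hand is at 6t degrees.
The smaller angle between them is 90 degrees when |30H - 5.5t| = 90 or |30H - 5.5t| = 270.
With H = 10, solve 30 x 10 - 5.5t = +/- target for each target:
  t = (30 x 10 - 90) / 5.5 = 38.18
  t = (30 x 10 + 90) / 5.5 = 70.91 (outside (0, 60))
  t = (30 x 10 - 270) / 5.5 = 5.45
  t = (30 x 10 + 270) / 5.5 = 103.64 (outside (0, 60))
Valid solutions in (0, 60): {5.45, 38.18} minutes.
First occurrence: t = 5.45 minutes.
The hands are at right angles at 5.45 minutes past 10:00.

Final answer: 5.45 minutes past 10:00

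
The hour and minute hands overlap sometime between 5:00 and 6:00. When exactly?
The minute hand gains 5.5 degrees per minute on the hour hand.
At 5:00, the hour hand is at 150 degrees and the minute hand is at 0 degrees.
The gap is 150 degrees. Time to close: 150/5.5 = 60 x 5/11 = 27.27 minutes.
The hands overlap at 27.27 minutes past 5:00.

Final answer: 27.27 minutes past 5:00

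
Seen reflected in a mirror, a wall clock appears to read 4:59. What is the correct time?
Reflection across the vertical (12-6) axis maps a hand at angle A degrees to (360 - A) degrees, which sends a reading of T minutes past 12:00 to (720 - T) minutes past 12:00.
Mirror reads 4:59 = 299 minutes past 12:00.
Actual time: (720 - 299) mod 720 = 421 minutes = 7:01.

Final answer: 7:01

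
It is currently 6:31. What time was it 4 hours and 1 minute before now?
Starting time: 6:31 = 391 total minutes past 12:00
Subtracting: 4 hours and 1 minute = 241 minutes
391 - 241 = 150 minutes
= 2 hours and 30 minutes past 12:00 = 2:30

Final answer: 2:30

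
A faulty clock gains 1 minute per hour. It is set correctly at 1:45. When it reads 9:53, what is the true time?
For every 60 true minutes, the faulty clock advances 61 minutes, so 1 faulty-clock minute corresponds to 60/61 true minutes.
From 1:45 to 9:53 on the faulty dial is 488 minutes.
True elapsed: 488 x 60/61 = 480 minutes = 8 hours.
True time: 1:45 + 8 hours = 9:45.

Final answer: 9:45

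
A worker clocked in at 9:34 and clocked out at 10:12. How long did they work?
From 9:34 to 10:12:
(10 x 60 + 12) - (9 x 60 + 34) = 612 - 574 = 38 minutes
= 38 minutes

Final answer: 38 minutes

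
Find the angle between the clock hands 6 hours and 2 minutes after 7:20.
First find the time 6 hours and 2 minutes after 7:20.
Total minutes: 7 x 60 + 20 + 6 x 60 + 2 = 802.
802 mod 720 = 82 minutes = 1:22.
Now compute the angle at 1:22:
Hour hand: 1 x 30 + 22 x 0.5 = 41 degrees
Minute hand: 22 x 6 = 132 degrees
Difference: |41 - 132| = 91 degrees
The angle is 91 degrees

Final answer: 91 degrees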